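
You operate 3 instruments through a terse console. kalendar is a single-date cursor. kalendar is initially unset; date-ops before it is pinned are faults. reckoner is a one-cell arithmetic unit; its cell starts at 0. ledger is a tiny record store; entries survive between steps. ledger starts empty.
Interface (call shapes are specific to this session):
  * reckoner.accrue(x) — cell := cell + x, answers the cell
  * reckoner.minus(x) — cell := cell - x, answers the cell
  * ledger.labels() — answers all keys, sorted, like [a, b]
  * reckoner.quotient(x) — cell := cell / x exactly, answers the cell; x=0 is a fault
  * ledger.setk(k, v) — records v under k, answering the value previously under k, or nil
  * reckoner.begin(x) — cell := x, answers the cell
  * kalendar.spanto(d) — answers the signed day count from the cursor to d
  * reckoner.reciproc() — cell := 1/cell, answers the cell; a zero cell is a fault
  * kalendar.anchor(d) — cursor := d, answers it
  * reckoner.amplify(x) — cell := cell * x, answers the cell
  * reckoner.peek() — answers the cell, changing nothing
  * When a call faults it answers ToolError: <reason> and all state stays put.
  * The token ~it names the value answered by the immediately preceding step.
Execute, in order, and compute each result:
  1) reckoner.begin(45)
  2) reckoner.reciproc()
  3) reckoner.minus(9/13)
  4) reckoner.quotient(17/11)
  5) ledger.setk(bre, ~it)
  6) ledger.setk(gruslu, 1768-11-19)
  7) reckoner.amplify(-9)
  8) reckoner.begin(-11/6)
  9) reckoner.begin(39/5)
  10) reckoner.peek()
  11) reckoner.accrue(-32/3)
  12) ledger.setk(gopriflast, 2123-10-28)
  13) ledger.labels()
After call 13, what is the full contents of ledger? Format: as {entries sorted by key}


Answer: {bre=-4312/9945, gopriflast=2123-10-28, gruslu=1768-11-19}

Derivation:
-- reckoner.begin(45) -> 45
-- reckoner.reciproc() -> 1/45
-- reckoner.minus(9/13) -> -392/585
-- reckoner.quotient(17/11) -> -4312/9945
-- ledger.setk(bre, ~it) -> nil
-- ledger.setk(gruslu, 1768-11-19) -> nil
-- reckoner.amplify(-9) -> 4312/1105
-- reckoner.begin(-11/6) -> -11/6
-- reckoner.begin(39/5) -> 39/5
-- reckoner.peek() -> 39/5
-- reckoner.accrue(-32/3) -> -43/15
-- ledger.setk(gopriflast, 2123-10-28) -> nil
-- ledger.labels() -> [bre, gopriflast, gruslu]


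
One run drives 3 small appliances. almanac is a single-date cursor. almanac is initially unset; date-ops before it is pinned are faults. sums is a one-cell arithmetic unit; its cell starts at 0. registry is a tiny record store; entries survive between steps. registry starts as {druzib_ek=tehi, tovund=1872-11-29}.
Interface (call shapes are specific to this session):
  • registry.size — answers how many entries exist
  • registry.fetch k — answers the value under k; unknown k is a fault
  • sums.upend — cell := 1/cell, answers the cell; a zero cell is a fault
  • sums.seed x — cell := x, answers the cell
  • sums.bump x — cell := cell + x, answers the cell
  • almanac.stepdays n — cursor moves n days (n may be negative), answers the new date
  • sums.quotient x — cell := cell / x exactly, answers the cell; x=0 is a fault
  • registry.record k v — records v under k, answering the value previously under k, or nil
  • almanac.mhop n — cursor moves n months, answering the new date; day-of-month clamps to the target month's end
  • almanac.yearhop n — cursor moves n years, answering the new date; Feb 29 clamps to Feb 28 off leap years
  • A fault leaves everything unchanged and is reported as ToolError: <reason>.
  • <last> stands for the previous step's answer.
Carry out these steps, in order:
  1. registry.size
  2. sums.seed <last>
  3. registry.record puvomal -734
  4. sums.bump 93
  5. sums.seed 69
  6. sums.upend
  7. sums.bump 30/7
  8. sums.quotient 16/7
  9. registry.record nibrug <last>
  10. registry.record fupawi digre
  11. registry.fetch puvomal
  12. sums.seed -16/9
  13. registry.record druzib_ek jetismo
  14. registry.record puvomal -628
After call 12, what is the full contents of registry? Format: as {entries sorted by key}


CALL registry.size[]
RET  2
CALL sums.seed[x→<last>]
RET  2
CALL registry.record[k→puvomal; v→-734]
RET  nil
CALL sums.bump[x→93]
RET  95
CALL sums.seed[x→69]
RET  69
CALL sums.upend[]
RET  1/69
CALL sums.bump[x→30/7]
RET  2077/483
CALL sums.quotient[x→16/7]
RET  2077/1104
CALL registry.record[k→nibrug; v→<last>]
RET  nil
CALL registry.record[k→fupawi; v→digre]
RET  nil
CALL registry.fetch[k→puvomal]
RET  -734
CALL sums.seed[x→-16/9]
RET  -16/9
CALL registry.record[k→druzib_ek; v→jetismo]
RET  tehi
CALL registry.record[k→puvomal; v→-628]
RET  -734

Answer: {druzib_ek=tehi, fupawi=digre, nibrug=2077/1104, puvomal=-734, tovund=1872-11-29}


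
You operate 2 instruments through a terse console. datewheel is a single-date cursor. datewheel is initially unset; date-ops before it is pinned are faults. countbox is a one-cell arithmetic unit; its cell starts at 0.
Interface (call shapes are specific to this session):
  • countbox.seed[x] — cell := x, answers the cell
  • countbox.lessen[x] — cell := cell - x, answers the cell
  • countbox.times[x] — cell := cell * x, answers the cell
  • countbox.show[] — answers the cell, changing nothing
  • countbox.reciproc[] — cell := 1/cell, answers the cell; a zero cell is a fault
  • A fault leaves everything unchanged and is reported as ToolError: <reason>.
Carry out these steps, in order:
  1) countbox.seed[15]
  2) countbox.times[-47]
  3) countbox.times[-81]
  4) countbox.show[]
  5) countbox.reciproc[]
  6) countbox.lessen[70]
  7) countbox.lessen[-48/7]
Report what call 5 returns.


~$ seed 15
:: 15
~$ times -47
:: -705
~$ times -81
:: 57105
~$ show
:: 57105
~$ reciproc
:: 1/57105
~$ lessen 70
:: -3997349/57105
~$ lessen -48/7
:: -25240403/399735

Answer: 1/57105


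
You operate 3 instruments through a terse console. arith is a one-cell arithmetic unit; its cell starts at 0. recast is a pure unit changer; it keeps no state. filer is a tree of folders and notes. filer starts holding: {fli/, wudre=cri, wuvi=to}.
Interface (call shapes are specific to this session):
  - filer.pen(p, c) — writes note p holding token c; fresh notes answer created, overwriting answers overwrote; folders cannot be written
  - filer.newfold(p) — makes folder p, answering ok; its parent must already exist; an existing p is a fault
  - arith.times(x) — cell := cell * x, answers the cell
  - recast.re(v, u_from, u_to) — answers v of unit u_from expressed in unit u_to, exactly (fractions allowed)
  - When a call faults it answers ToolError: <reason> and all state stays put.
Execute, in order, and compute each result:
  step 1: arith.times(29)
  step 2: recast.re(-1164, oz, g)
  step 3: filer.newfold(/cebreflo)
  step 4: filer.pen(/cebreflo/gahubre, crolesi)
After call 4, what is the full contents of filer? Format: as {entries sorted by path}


Answer: {cebreflo/, cebreflo/gahubre=crolesi, fli/, wudre=cri, wuvi=to}

Derivation:
;; 1. arith.times(x='29') -> 0
;; 2. recast.re(v='-1164', u_from='oz', u_to='g') -> -13199537967/400000
;; 3. filer.newfold(p='/cebreflo') -> ok
;; 4. filer.pen(p='/cebreflo/gahubre', c='crolesi') -> created


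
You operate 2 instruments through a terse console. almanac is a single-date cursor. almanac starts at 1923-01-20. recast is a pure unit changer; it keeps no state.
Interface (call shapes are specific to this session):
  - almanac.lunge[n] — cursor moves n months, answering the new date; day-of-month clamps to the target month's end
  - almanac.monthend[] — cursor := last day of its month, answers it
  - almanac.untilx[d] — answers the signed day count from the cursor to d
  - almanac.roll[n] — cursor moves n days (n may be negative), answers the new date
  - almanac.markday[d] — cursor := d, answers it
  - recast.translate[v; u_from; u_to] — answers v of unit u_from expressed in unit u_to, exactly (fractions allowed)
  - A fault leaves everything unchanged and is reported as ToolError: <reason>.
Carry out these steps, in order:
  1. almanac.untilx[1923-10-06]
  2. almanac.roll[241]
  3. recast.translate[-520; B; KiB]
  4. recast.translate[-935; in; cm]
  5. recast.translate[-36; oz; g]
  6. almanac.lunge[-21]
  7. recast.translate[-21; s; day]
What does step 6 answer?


> untilx 1923-10-06
  259
> roll 241
  1923-09-18
> translate -520 B KiB
  -65/128
> translate -935 in cm
  -23749/10
> translate -36 oz g
  -408233133/400000
> lunge -21
  1921-12-18
> translate -21 s day
  -7/28800

Answer: 1921-12-18


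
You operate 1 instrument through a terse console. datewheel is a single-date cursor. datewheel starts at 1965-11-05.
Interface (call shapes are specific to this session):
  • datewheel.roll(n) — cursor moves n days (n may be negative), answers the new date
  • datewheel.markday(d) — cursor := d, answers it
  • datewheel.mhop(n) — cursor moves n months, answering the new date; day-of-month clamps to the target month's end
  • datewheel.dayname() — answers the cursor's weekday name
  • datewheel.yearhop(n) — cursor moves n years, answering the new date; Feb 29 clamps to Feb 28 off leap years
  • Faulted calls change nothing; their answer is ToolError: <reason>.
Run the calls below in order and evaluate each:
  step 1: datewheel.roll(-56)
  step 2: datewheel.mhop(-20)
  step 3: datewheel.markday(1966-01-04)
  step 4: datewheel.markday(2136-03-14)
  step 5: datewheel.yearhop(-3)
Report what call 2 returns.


Answer: 1964-01-10

Derivation:
-> datewheel.roll(n→-56)
<- 1965-09-10
-> datewheel.mhop(n→-20)
<- 1964-01-10
-> datewheel.markday(d→1966-01-04)
<- 1966-01-04
-> datewheel.markday(d→2136-03-14)
<- 2136-03-14
-> datewheel.yearhop(n→-3)
<- 2133-03-14


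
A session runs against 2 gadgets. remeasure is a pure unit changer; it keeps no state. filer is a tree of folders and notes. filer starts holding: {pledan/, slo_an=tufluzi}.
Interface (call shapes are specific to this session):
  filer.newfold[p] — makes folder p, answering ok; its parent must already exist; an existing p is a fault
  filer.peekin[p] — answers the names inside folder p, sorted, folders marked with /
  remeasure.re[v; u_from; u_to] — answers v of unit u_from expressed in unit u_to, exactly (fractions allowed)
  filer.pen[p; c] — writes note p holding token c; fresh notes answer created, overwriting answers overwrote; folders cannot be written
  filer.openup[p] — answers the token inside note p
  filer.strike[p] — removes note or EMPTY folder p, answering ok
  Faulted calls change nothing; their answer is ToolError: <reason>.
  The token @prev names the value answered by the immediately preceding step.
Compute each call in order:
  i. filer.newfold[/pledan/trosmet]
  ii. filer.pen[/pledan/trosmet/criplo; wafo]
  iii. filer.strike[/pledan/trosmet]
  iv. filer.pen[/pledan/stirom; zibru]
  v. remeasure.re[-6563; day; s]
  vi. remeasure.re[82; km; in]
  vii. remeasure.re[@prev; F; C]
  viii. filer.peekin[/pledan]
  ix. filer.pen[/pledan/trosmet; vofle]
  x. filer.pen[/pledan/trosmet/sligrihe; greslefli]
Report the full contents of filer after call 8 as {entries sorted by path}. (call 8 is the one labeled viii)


Answer: {pledan/, pledan/stirom=zibru, pledan/trosmet/, pledan/trosmet/criplo=wafo, slo_an=tufluzi}

Derivation:
·→ filer.newfold(p=/pledan/trosmet)
·← ok
·→ filer.pen(p=/pledan/trosmet/criplo, c=wafo)
·← created
·→ filer.strike(p=/pledan/trosmet)
·← ToolError: not empty
·→ filer.pen(p=/pledan/stirom, c=zibru)
·← created
·→ remeasure.re(v=-6563, u_from=day, u_to=s)
·← -567043200
·→ remeasure.re(v=82, u_from=km, u_to=in)
·← 410000000/127
·→ remeasure.re(v=@prev, u_from=F, u_to=C)
·← 227775520/127
·→ filer.peekin(p=/pledan)
·← [stirom, trosmet/]
·→ filer.pen(p=/pledan/trosmet, c=vofle)
·← ToolError: is a directory
·→ filer.pen(p=/pledan/trosmet/sligrihe, c=greslefli)
·← created


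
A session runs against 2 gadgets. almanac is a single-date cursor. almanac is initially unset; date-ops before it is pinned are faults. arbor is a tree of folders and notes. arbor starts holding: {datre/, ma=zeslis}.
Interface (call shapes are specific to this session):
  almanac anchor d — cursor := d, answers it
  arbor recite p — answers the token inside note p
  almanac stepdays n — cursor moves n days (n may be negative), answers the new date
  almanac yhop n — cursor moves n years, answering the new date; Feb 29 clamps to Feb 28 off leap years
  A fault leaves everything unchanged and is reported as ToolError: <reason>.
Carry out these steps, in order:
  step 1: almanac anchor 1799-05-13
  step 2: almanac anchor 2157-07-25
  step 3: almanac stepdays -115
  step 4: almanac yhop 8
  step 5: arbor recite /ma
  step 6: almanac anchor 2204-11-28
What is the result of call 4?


Act: almanac anchor[d='1799-05-13']
Obs: 1799-05-13
Act: almanac anchor[d='2157-07-25']
Obs: 2157-07-25
Act: almanac stepdays[n='-115']
Obs: 2157-04-01
Act: almanac yhop[n='8']
Obs: 2165-04-01
Act: arbor recite[p='/ma']
Obs: zeslis
Act: almanac anchor[d='2204-11-28']
Obs: 2204-11-28

Answer: 2165-04-01


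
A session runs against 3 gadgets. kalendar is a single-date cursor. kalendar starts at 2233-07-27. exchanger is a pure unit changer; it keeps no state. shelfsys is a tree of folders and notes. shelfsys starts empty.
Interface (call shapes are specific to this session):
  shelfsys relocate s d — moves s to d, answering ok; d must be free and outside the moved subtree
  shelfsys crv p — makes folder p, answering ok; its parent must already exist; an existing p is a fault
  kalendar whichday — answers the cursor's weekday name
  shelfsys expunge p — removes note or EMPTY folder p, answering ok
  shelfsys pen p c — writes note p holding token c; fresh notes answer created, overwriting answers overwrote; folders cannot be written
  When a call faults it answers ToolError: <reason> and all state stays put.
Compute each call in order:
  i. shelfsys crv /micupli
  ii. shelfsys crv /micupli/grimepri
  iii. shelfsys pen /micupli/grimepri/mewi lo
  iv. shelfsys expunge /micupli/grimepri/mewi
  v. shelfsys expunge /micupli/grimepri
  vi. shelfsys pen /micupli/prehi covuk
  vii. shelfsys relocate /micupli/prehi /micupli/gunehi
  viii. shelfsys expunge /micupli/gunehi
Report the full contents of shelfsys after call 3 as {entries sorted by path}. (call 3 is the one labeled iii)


Do: shelfsys crv[p→/micupli]
See: ok
Do: shelfsys crv[p→/micupli/grimepri]
See: ok
Do: shelfsys pen[p→/micupli/grimepri/mewi; c→lo]
See: created
Do: shelfsys expunge[p→/micupli/grimepri/mewi]
See: ok
Do: shelfsys expunge[p→/micupli/grimepri]
See: ok
Do: shelfsys pen[p→/micupli/prehi; c→covuk]
See: created
Do: shelfsys relocate[s→/micupli/prehi; d→/micupli/gunehi]
See: ok
Do: shelfsys expunge[p→/micupli/gunehi]
See: ok

Answer: {micupli/, micupli/grimepri/, micupli/grimepri/mewi=lo}


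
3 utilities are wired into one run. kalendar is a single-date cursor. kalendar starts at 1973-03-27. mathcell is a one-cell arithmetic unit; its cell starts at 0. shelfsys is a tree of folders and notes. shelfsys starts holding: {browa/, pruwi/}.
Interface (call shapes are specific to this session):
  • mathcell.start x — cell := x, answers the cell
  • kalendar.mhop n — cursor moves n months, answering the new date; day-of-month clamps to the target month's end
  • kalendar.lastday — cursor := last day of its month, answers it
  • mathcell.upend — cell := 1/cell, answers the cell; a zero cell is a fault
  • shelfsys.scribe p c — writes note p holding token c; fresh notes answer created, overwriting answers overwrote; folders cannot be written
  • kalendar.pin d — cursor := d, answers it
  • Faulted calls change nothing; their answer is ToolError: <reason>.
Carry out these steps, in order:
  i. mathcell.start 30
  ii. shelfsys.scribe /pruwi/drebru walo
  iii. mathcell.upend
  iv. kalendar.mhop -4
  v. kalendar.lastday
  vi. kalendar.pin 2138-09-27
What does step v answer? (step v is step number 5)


Answer: 1972-11-30

Derivation:
;; start(x: 30) : 30
;; scribe(p: /pruwi/drebru, c: walo) : created
;; upend() : 1/30
;; mhop(n: -4) : 1972-11-27
;; lastday() : 1972-11-30
;; pin(d: 2138-09-27) : 2138-09-27


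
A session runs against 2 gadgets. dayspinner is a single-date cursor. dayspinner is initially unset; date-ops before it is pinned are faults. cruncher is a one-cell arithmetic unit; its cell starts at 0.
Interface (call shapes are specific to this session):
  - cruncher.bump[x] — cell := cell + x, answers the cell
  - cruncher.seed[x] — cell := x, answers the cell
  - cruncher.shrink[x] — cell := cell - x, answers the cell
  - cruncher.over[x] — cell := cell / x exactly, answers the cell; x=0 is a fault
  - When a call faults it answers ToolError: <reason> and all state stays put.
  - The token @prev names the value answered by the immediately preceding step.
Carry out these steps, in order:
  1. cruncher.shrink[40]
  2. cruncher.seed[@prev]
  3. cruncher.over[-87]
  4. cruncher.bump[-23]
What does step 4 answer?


I use cruncher.shrink using x='40', giving -40.
Calling cruncher.seed using x='@prev': -40.
Next I call cruncher.over using x='-87': 40/87.
Now I run cruncher.bump using x='-23', yielding -1961/87.

Answer: -1961/87


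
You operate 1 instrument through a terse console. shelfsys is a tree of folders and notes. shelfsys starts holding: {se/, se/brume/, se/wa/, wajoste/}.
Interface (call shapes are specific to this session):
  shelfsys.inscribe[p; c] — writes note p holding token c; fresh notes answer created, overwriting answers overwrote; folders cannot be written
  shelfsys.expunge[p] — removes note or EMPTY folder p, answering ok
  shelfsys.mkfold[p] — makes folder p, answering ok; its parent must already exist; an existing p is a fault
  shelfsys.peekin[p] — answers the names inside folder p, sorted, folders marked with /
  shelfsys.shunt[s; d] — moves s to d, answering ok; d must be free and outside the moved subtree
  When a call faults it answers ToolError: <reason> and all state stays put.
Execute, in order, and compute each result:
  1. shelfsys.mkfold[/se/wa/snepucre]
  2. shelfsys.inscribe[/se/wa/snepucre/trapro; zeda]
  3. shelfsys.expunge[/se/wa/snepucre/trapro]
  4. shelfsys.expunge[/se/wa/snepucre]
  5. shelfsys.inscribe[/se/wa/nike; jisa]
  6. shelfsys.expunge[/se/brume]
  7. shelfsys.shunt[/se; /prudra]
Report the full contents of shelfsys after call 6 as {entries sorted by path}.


$ mkfold /se/wa/snepucre
= ok
$ inscribe /se/wa/snepucre/trapro zeda
= created
$ expunge /se/wa/snepucre/trapro
= ok
$ expunge /se/wa/snepucre
= ok
$ inscribe /se/wa/nike jisa
= created
$ expunge /se/brume
= ok
$ shunt /se /prudra
= ok

Answer: {se/, se/wa/, se/wa/nike=jisa, wajoste/}


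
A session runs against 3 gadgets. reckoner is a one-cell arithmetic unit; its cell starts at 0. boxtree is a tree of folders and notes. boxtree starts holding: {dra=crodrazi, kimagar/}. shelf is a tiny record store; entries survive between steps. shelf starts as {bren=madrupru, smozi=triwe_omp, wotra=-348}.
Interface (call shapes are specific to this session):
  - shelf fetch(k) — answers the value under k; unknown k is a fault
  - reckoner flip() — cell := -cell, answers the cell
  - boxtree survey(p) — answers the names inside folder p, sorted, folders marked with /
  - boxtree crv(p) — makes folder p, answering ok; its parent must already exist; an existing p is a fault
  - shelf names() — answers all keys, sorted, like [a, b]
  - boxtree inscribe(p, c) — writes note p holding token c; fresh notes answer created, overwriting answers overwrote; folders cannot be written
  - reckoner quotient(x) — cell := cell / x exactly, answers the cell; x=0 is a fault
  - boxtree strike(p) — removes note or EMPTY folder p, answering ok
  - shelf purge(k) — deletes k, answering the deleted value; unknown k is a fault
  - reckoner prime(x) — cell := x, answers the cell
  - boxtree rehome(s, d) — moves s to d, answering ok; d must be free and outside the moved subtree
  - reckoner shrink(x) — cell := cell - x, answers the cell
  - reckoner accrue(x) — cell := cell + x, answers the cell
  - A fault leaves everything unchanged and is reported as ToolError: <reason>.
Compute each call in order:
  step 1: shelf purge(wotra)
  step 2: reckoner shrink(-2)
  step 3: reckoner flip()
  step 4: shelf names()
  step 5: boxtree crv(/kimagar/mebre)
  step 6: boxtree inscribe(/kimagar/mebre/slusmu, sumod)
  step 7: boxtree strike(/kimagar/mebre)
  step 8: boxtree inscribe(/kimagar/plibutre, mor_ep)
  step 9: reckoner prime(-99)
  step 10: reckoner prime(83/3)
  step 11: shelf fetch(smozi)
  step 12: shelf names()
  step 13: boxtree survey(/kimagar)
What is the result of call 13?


Answer: [mebre/, plibutre]

Derivation:
// shelf purge(k=wotra) -> -348
// reckoner shrink(x=-2) -> 2
// reckoner flip() -> -2
// shelf names() -> [bren, smozi]
// boxtree crv(p=/kimagar/mebre) -> ok
// boxtree inscribe(p=/kimagar/mebre/slusmu, c=sumod) -> created
// boxtree strike(p=/kimagar/mebre) -> ToolError: not empty
// boxtree inscribe(p=/kimagar/plibutre, c=mor_ep) -> created
// reckoner prime(x=-99) -> -99
// reckoner prime(x=83/3) -> 83/3
// shelf fetch(k=smozi) -> triwe_omp
// shelf names() -> [bren, smozi]
// boxtree survey(p=/kimagar) -> [mebre/, plibutre]


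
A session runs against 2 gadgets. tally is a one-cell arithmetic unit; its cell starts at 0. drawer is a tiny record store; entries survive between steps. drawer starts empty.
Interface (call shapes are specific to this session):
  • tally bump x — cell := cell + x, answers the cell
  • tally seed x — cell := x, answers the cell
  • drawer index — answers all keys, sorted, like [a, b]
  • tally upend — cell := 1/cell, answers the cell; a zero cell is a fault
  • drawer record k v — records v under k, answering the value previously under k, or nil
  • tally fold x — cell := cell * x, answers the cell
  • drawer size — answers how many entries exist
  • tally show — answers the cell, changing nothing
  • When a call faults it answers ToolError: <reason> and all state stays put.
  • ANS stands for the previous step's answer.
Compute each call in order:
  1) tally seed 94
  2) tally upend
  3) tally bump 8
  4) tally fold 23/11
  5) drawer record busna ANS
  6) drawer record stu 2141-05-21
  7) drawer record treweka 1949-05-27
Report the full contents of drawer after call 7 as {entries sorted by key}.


Act: tally seed[x→94]
Obs: 94
Act: tally upend[]
Obs: 1/94
Act: tally bump[x→8]
Obs: 753/94
Act: tally fold[x→23/11]
Obs: 17319/1034
Act: drawer record[k→busna; v→ANS]
Obs: nil
Act: drawer record[k→stu; v→2141-05-21]
Obs: nil
Act: drawer record[k→treweka; v→1949-05-27]
Obs: nil

Answer: {busna=17319/1034, stu=2141-05-21, treweka=1949-05-27}


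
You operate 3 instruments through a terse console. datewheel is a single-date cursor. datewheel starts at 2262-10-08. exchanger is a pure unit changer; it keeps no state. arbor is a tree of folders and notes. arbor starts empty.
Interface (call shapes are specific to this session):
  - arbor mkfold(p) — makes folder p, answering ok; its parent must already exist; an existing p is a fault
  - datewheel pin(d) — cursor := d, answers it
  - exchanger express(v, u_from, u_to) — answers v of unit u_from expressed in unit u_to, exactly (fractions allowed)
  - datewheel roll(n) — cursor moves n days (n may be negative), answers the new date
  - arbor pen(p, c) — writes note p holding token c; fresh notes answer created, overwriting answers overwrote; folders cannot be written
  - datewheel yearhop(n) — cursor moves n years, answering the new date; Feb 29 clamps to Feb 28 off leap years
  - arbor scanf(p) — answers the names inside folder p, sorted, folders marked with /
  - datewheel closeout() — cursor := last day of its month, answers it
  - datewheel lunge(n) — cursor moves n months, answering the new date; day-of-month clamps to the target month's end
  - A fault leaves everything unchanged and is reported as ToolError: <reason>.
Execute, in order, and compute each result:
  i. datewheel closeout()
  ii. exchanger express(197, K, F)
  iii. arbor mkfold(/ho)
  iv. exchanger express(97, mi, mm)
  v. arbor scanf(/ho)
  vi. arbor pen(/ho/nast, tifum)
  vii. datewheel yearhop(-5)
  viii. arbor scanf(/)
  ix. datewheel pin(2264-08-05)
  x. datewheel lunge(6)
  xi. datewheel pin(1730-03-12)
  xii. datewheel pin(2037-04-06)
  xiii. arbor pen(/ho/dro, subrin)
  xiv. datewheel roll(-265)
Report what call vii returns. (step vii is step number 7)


Answer: 2257-10-31

Derivation:
Do: datewheel closeout[]
See: 2262-10-31
Do: exchanger express[v: 197; u_from: K; u_to: F]
See: -10507/100
Do: arbor mkfold[p: /ho]
See: ok
Do: exchanger express[v: 97; u_from: mi; u_to: mm]
See: 156106368
Do: arbor scanf[p: /ho]
See: []
Do: arbor pen[p: /ho/nast; c: tifum]
See: created
Do: datewheel yearhop[n: -5]
See: 2257-10-31
Do: arbor scanf[p: /]
See: [ho/]
Do: datewheel pin[d: 2264-08-05]
See: 2264-08-05
Do: datewheel lunge[n: 6]
See: 2265-02-05
Do: datewheel pin[d: 1730-03-12]
See: 1730-03-12
Do: datewheel pin[d: 2037-04-06]
See: 2037-04-06
Do: arbor pen[p: /ho/dro; c: subrin]
See: created
Do: datewheel roll[n: -265]
See: 2036-07-15


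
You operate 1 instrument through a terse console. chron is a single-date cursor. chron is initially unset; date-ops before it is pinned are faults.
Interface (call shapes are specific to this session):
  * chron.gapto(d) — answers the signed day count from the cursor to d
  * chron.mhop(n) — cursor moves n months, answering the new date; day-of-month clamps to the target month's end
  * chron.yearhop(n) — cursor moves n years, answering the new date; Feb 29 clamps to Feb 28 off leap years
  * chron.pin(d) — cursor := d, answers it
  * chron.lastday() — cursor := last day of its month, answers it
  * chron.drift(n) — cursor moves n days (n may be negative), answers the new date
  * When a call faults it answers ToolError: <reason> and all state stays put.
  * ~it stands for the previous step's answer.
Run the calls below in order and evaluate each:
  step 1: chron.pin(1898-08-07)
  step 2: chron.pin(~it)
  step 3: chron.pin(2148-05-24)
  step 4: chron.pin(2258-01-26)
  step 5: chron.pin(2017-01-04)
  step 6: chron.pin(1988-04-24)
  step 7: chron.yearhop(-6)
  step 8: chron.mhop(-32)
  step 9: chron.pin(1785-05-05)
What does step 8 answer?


-> chron.pin(d→1898-08-07)
<- 1898-08-07
-> chron.pin(d→~it)
<- 1898-08-07
-> chron.pin(d→2148-05-24)
<- 2148-05-24
-> chron.pin(d→2258-01-26)
<- 2258-01-26
-> chron.pin(d→2017-01-04)
<- 2017-01-04
-> chron.pin(d→1988-04-24)
<- 1988-04-24
-> chron.yearhop(n→-6)
<- 1982-04-24
-> chron.mhop(n→-32)
<- 1979-08-24
-> chron.pin(d→1785-05-05)
<- 1785-05-05

Answer: 1979-08-24


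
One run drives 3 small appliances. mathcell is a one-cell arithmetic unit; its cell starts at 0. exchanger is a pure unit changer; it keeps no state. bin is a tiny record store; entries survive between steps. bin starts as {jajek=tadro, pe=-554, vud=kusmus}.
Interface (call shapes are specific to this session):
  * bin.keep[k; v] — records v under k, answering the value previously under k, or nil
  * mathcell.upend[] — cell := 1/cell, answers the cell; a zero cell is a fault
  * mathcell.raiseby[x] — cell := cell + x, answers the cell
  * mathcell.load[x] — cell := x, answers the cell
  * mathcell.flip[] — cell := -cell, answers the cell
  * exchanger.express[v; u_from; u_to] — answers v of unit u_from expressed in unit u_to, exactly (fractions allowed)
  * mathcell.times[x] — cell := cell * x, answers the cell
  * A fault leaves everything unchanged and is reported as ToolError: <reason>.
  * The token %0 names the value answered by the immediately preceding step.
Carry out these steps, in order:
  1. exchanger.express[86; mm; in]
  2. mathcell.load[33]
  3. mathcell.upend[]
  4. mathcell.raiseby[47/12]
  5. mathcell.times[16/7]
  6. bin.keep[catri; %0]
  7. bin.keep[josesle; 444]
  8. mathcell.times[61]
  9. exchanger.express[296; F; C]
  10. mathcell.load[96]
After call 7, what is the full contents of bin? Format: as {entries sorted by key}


Answer: {catri=2084/231, jajek=tadro, josesle=444, pe=-554, vud=kusmus}

Derivation:
Then exchanger.express passing v→86, u_from→mm, u_to→in, yielding 430/127.
I invoke mathcell.load passing x→33, and see 33.
I try mathcell.upend, yielding 1/33.
I invoke mathcell.raiseby passing x→47/12, and see 521/132.
I try mathcell.times passing x→16/7, giving 2084/231.
I use bin.keep passing k→catri, v→%0, and see nil.
I call bin.keep passing k→josesle, v→444: nil.
Next I call mathcell.times passing x→61, and see 127124/231.
I run exchanger.express passing v→296, u_from→F, u_to→C, yielding 440/3.
Next I call mathcell.load passing x→96, — result: 96.


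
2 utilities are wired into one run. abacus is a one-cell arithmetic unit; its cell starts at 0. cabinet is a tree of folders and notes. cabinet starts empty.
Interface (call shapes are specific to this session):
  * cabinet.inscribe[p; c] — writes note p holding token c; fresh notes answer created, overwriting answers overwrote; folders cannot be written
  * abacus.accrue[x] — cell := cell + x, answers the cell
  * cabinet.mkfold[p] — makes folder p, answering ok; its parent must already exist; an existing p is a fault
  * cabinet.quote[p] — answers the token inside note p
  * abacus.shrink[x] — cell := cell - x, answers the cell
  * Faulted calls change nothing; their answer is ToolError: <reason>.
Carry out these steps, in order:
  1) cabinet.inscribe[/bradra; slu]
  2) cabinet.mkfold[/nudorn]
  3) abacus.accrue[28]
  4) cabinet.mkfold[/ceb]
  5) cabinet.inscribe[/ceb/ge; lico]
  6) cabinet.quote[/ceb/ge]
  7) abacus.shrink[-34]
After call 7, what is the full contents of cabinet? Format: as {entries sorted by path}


Answer: {bradra=slu, ceb/, ceb/ge=lico, nudorn/}

Derivation:
! cabinet.inscribe(p=/bradra, c=slu) ~> created
! cabinet.mkfold(p=/nudorn) ~> ok
! abacus.accrue(x=28) ~> 28
! cabinet.mkfold(p=/ceb) ~> ok
! cabinet.inscribe(p=/ceb/ge, c=lico) ~> created
! cabinet.quote(p=/ceb/ge) ~> lico
! abacus.shrink(x=-34) ~> 62


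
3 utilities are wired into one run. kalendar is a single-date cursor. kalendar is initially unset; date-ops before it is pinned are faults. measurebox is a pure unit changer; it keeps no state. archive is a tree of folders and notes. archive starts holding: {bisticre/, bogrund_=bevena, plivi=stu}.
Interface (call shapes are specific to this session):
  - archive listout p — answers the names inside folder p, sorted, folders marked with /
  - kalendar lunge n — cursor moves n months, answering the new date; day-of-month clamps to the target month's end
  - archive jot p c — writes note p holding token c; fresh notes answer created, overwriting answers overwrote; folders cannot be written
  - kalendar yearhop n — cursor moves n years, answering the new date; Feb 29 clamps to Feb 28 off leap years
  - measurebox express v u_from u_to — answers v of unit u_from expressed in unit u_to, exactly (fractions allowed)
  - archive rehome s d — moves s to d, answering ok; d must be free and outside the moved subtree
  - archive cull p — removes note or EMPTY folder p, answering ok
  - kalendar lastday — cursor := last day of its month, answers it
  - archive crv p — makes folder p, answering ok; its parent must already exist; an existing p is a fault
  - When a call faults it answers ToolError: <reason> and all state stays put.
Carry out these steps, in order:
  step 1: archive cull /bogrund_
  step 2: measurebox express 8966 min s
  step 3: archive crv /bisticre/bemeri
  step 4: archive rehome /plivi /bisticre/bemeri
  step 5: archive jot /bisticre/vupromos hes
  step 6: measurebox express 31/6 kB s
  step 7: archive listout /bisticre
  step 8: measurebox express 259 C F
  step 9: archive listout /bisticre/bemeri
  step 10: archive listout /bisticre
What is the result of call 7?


Answer: [bemeri/, vupromos]

Derivation:
Then archive cull on p: /bogrund_, and observe ok.
Now I run measurebox express on v: 8966, u_from: min, u_to: s: 537960.
I run archive crv on p: /bisticre/bemeri, and observe ok.
Now I run archive rehome on s: /plivi, d: /bisticre/bemeri, → ToolError: exists.
I try archive jot on p: /bisticre/vupromos, c: hes, giving created.
Then measurebox express on v: 31/6, u_from: kB, u_to: s, and get ToolError: incompatible units.
I try archive listout on p: /bisticre, and get [bemeri/, vupromos].
I use measurebox express on v: 259, u_from: C, u_to: F: 2491/5.
Using archive listout on p: /bisticre/bemeri, → [].
I run archive listout on p: /bisticre, which returns [bemeri/, vupromos].


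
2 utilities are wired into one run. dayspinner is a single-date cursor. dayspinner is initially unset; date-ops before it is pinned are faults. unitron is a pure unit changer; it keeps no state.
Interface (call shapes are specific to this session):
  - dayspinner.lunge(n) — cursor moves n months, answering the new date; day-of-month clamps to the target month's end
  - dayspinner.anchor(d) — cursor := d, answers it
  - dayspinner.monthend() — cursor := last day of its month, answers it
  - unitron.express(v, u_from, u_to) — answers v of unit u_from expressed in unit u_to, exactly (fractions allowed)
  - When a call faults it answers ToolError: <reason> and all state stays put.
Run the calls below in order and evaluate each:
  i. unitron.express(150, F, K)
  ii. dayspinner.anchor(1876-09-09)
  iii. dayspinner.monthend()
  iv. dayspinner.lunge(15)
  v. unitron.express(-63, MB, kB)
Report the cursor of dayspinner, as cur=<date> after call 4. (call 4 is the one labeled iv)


Answer: cur=1877-12-30

Derivation:
-- express(v: 150, u_from: F, u_to: K) ~> 60967/180
-- anchor(d: 1876-09-09) ~> 1876-09-09
-- monthend() ~> 1876-09-30
-- lunge(n: 15) ~> 1877-12-30
-- express(v: -63, u_from: MB, u_to: kB) ~> -63000


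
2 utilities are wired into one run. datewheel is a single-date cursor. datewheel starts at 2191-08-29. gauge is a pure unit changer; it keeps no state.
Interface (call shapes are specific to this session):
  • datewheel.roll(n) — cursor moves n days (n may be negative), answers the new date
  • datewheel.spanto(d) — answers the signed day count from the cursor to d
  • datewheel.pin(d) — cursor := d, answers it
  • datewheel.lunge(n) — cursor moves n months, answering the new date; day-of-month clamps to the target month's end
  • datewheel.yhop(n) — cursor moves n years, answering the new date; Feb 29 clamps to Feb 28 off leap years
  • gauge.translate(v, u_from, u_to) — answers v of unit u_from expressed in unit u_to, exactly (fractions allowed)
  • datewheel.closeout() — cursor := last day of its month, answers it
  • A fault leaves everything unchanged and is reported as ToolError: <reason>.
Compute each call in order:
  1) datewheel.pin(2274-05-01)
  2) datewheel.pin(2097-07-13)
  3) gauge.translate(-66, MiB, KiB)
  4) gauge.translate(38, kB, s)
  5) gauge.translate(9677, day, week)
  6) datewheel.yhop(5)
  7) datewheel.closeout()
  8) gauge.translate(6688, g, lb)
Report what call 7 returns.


Act: datewheel.pin[2274-05-01]
Obs: 2274-05-01
Act: datewheel.pin[2097-07-13]
Obs: 2097-07-13
Act: gauge.translate[-66; MiB; KiB]
Obs: -67584
Act: gauge.translate[38; kB; s]
Obs: ToolError: incompatible units
Act: gauge.translate[9677; day; week]
Obs: 9677/7
Act: datewheel.yhop[5]
Obs: 2102-07-13
Act: datewheel.closeout[]
Obs: 2102-07-31
Act: gauge.translate[6688; g; lb]
Obs: 60800000/4123567

Answer: 2102-07-31


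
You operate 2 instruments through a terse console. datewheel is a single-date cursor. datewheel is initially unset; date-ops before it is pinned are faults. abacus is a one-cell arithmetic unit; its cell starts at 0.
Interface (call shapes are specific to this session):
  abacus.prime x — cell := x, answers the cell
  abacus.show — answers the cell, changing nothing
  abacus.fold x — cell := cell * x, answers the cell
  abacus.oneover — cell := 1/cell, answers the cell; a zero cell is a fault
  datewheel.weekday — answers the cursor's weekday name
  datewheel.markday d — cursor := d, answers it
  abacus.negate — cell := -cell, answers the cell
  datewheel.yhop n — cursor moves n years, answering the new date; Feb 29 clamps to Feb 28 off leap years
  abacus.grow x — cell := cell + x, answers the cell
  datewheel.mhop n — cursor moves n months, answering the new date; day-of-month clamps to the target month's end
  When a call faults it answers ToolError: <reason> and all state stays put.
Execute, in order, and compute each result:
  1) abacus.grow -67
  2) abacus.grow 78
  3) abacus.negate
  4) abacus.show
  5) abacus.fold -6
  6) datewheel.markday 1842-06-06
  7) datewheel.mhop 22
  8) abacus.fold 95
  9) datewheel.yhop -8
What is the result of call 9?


! 1. grow(x→-67) : -67
! 2. grow(x→78) : 11
! 3. negate() : -11
! 4. show() : -11
! 5. fold(x→-6) : 66
! 6. markday(d→1842-06-06) : 1842-06-06
! 7. mhop(n→22) : 1844-04-06
! 8. fold(x→95) : 6270
! 9. yhop(n→-8) : 1836-04-06

Answer: 1836-04-06


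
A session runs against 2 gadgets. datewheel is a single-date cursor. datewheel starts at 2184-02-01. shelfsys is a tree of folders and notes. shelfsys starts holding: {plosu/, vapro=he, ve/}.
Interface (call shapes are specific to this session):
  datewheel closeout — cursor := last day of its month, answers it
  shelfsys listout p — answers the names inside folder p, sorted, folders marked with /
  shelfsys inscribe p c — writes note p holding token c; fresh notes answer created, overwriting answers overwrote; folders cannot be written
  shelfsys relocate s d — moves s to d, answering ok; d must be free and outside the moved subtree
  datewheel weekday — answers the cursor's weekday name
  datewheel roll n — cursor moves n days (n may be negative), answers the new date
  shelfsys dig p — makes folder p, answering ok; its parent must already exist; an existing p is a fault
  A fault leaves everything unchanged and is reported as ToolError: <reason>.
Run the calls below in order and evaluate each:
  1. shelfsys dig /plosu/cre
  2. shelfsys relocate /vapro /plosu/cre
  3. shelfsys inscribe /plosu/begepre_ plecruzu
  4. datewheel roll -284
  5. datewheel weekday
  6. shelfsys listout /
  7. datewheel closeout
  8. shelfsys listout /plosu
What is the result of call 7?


I use shelfsys dig on p: /plosu/cre, — result: ok.
Now I run shelfsys relocate on s: /vapro, d: /plosu/cre, and get ToolError: exists.
Next I call shelfsys inscribe on p: /plosu/begepre_, c: plecruzu, → created.
I try datewheel roll on n: -284, — result: 2183-04-23.
Using datewheel weekday(), — result: Wednesday.
Next I call shelfsys listout on p: /, and see [plosu/, vapro, ve/].
I use datewheel closeout(), which returns 2183-04-30.
I run shelfsys listout on p: /plosu, giving [begepre_, cre/].

Answer: 2183-04-30


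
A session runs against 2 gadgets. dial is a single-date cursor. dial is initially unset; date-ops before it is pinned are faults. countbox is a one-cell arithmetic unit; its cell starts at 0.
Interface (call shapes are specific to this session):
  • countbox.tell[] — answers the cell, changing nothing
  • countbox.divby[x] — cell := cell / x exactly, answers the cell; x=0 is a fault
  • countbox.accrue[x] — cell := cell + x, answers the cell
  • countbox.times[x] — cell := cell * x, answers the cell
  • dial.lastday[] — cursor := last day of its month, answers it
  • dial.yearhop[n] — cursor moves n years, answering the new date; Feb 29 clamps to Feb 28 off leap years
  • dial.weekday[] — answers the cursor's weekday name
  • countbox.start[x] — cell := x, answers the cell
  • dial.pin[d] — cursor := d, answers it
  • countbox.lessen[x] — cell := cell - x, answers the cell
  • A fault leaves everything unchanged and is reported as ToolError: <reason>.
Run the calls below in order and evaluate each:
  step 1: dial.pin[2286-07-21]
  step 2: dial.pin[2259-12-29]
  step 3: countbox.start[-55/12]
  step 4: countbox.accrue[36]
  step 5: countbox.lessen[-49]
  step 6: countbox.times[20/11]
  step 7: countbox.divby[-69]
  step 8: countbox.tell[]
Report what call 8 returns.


I invoke dial.pin(2286-07-21), — result: 2286-07-21.
Calling dial.pin(2259-12-29), which returns 2259-12-29.
I run countbox.start(-55/12), which returns -55/12.
I call countbox.accrue(36), and observe 377/12.
Using countbox.lessen(-49): 965/12.
I use countbox.times(20/11): 4825/33.
Then countbox.divby(-69), — result: -4825/2277.
Now I run countbox.tell(), → -4825/2277.

Answer: -4825/2277
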